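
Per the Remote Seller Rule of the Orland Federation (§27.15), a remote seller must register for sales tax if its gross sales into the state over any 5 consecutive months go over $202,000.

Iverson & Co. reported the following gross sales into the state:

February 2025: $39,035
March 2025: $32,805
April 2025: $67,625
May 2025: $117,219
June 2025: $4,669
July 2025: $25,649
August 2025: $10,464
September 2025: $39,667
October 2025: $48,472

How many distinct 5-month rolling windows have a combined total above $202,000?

3

February 2025–June 2025: $39,035 + $32,805 + $67,625 + $117,219 + $4,669 = $261,353 (over)
March 2025–July 2025: $32,805 + $67,625 + $117,219 + $4,669 + $25,649 = $247,967 (over)
April 2025–August 2025: $67,625 + $117,219 + $4,669 + $25,649 + $10,464 = $225,626 (over)
May 2025–September 2025: $117,219 + $4,669 + $25,649 + $10,464 + $39,667 = $197,668 (under)
June 2025–October 2025: $4,669 + $25,649 + $10,464 + $39,667 + $48,472 = $128,921 (under)
3 windows exceed the threshold.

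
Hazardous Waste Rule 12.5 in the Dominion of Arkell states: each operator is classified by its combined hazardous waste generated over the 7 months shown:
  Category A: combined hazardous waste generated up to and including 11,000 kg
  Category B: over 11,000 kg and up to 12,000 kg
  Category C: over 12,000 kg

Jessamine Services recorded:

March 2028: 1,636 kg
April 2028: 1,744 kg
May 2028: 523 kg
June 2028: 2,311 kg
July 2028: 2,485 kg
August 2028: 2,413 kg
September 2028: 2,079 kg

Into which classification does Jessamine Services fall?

Combined hazardous waste generated: 1,636 kg + 1,744 kg + 523 kg + 2,311 kg + 2,485 kg + 2,413 kg + 2,079 kg = 13,191 kg.
13,191 kg > 12,000 kg, so Category C applies.

Category C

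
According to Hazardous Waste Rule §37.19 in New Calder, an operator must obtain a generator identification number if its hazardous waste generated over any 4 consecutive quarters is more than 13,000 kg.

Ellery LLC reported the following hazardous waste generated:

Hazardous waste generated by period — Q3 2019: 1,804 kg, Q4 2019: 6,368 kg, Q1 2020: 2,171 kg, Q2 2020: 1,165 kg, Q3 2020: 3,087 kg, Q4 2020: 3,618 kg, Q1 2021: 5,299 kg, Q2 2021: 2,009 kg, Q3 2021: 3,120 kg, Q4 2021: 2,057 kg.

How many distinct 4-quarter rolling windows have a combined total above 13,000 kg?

3

Q3 2019–Q2 2020: 1,804 kg + 6,368 kg + 2,171 kg + 1,165 kg = 11,508 kg (under)
Q4 2019–Q3 2020: 6,368 kg + 2,171 kg + 1,165 kg + 3,087 kg = 12,791 kg (under)
Q1 2020–Q4 2020: 2,171 kg + 1,165 kg + 3,087 kg + 3,618 kg = 10,041 kg (under)
Q2 2020–Q1 2021: 1,165 kg + 3,087 kg + 3,618 kg + 5,299 kg = 13,169 kg (over)
Q3 2020–Q2 2021: 3,087 kg + 3,618 kg + 5,299 kg + 2,009 kg = 14,013 kg (over)
Q4 2020–Q3 2021: 3,618 kg + 5,299 kg + 2,009 kg + 3,120 kg = 14,046 kg (over)
Q1 2021–Q4 2021: 5,299 kg + 2,009 kg + 3,120 kg + 2,057 kg = 12,485 kg (under)
3 windows exceed the threshold.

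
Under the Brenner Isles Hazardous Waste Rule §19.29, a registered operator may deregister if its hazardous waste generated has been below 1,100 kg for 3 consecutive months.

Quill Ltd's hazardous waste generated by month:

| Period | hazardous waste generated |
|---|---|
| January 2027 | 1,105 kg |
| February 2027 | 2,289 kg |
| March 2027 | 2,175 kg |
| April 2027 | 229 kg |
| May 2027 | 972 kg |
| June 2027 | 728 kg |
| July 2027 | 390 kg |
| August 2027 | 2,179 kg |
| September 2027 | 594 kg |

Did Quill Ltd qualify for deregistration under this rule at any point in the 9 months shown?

Yes

Months below 1,100 kg: April 2027, May 2027, June 2027, July 2027, September 2027.
Longest run of consecutive months below the threshold: 4.
4 ≥ 3, so Quill Ltd became eligible.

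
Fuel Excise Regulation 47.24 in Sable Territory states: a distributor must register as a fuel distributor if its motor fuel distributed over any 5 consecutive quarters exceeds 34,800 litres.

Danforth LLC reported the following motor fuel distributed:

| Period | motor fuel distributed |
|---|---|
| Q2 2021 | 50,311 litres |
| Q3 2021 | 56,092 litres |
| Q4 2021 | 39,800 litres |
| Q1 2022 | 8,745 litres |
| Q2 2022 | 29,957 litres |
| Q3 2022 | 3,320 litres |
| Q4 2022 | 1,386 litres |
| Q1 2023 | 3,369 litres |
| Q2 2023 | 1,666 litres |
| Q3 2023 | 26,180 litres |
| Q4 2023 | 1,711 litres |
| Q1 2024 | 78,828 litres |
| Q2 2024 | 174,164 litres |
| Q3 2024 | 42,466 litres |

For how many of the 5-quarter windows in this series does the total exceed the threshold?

9

Q2 2021–Q2 2022: 50,311 litres + 56,092 litres + 39,800 litres + 8,745 litres + 29,957 litres = 184,905 litres (over)
Q3 2021–Q3 2022: 56,092 litres + 39,800 litres + 8,745 litres + 29,957 litres + 3,320 litres = 137,914 litres (over)
Q4 2021–Q4 2022: 39,800 litres + 8,745 litres + 29,957 litres + 3,320 litres + 1,386 litres = 83,208 litres (over)
Q1 2022–Q1 2023: 8,745 litres + 29,957 litres + 3,320 litres + 1,386 litres + 3,369 litres = 46,777 litres (over)
Q2 2022–Q2 2023: 29,957 litres + 3,320 litres + 1,386 litres + 3,369 litres + 1,666 litres = 39,698 litres (over)
Q3 2022–Q3 2023: 3,320 litres + 1,386 litres + 3,369 litres + 1,666 litres + 26,180 litres = 35,921 litres (over)
Q4 2022–Q4 2023: 1,386 litres + 3,369 litres + 1,666 litres + 26,180 litres + 1,711 litres = 34,312 litres (under)
Q1 2023–Q1 2024: 3,369 litres + 1,666 litres + 26,180 litres + 1,711 litres + 78,828 litres = 111,754 litres (over)
Q2 2023–Q2 2024: 1,666 litres + 26,180 litres + 1,711 litres + 78,828 litres + 174,164 litres = 282,549 litres (over)
Q3 2023–Q3 2024: 26,180 litres + 1,711 litres + 78,828 litres + 174,164 litres + 42,466 litres = 323,349 litres (over)
9 windows exceed the threshold.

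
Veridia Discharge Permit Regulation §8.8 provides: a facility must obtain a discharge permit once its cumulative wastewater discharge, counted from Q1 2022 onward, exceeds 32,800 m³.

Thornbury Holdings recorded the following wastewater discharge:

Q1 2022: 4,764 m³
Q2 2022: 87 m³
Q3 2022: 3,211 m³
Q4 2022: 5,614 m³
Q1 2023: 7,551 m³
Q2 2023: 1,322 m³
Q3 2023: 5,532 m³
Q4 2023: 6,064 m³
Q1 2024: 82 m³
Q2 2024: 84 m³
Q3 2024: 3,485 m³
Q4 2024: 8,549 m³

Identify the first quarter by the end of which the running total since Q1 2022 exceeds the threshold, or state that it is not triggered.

Q4 2023

Through Q1 2022: 4,764 m³
Through Q2 2022: 4,851 m³
Through Q3 2022: 8,062 m³
Through Q4 2022: 13,676 m³
Through Q1 2023: 21,227 m³
Through Q2 2023: 22,549 m³
Through Q3 2023: 28,081 m³
Through Q4 2023: 34,145 m³ ← exceeds threshold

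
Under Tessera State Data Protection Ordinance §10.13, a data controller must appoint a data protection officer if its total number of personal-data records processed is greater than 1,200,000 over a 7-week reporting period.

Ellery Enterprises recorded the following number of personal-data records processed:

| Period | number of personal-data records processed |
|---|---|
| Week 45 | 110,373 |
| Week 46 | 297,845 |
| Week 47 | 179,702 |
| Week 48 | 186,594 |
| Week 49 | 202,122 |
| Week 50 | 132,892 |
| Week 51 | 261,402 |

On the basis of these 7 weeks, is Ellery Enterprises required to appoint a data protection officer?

Yes

Total number of personal-data records processed: 110,373 + 297,845 + 179,702 + 186,594 + 202,122 + 132,892 + 261,402 = 1,370,930.
1,370,930 > 1,200,000, so the threshold is exceeded.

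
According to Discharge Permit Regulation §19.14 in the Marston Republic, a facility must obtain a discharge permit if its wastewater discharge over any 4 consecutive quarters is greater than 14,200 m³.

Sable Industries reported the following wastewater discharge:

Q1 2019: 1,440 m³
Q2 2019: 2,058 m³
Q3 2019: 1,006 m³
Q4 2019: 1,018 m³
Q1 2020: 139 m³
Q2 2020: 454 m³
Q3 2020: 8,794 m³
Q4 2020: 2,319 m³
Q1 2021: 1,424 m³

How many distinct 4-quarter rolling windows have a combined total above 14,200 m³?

Q1 2019–Q4 2019: 1,440 m³ + 2,058 m³ + 1,006 m³ + 1,018 m³ = 5,522 m³ (under)
Q2 2019–Q1 2020: 2,058 m³ + 1,006 m³ + 1,018 m³ + 139 m³ = 4,221 m³ (under)
Q3 2019–Q2 2020: 1,006 m³ + 1,018 m³ + 139 m³ + 454 m³ = 2,617 m³ (under)
Q4 2019–Q3 2020: 1,018 m³ + 139 m³ + 454 m³ + 8,794 m³ = 10,405 m³ (under)
Q1 2020–Q4 2020: 139 m³ + 454 m³ + 8,794 m³ + 2,319 m³ = 11,706 m³ (under)
Q2 2020–Q1 2021: 454 m³ + 8,794 m³ + 2,319 m³ + 1,424 m³ = 12,991 m³ (under)
0 windows exceed the threshold.

0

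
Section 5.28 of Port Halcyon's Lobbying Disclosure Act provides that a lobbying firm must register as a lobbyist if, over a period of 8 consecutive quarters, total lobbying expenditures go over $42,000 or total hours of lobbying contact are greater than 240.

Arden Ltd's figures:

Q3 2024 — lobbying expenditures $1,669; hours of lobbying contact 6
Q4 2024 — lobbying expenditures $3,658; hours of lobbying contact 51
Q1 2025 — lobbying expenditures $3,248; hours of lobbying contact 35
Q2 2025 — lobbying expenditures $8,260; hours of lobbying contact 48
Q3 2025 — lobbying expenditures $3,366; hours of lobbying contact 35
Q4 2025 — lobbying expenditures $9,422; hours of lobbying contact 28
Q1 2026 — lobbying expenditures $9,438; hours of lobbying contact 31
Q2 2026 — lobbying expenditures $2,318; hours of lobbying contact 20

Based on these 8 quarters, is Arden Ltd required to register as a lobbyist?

Total lobbying expenditures: $1,669 + $3,658 + $3,248 + $8,260 + $3,366 + $9,422 + $9,438 + $2,318 = $41,379 (≤ $42,000).
Total hours of lobbying contact: 6 + 51 + 35 + 48 + 35 + 28 + 31 + 20 = 254 (> 240).
The test is 'or': at least one threshold is exceeded.

Yes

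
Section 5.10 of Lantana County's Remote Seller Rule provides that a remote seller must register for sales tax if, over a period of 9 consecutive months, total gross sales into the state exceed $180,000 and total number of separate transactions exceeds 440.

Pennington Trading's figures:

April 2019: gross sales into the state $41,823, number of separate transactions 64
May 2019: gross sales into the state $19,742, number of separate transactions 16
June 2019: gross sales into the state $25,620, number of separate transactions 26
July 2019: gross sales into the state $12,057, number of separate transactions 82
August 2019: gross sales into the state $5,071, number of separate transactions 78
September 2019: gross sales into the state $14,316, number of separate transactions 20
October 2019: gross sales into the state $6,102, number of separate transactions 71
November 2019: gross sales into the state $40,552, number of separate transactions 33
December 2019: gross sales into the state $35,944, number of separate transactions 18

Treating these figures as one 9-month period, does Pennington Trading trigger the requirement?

Total gross sales into the state: $41,823 + $19,742 + $25,620 + $12,057 + $5,071 + $14,316 + $6,102 + $40,552 + $35,944 = $201,227 (> $180,000).
Total number of separate transactions: 64 + 16 + 26 + 82 + 78 + 20 + 71 + 33 + 18 = 408 (≤ 440).
The test is 'and': the rule requires both, and at least one is not exceeded.

No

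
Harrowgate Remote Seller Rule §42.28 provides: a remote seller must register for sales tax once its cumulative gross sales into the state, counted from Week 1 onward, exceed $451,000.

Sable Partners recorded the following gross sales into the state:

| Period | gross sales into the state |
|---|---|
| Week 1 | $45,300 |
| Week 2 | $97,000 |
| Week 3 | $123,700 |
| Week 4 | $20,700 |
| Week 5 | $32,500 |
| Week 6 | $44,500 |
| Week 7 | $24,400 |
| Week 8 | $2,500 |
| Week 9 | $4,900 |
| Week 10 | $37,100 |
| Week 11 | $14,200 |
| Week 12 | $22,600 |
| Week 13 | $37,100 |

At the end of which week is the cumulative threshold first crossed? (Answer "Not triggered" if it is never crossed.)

Through Week 1: $45,300
Through Week 2: $142,300
Through Week 3: $266,000
Through Week 4: $286,700
Through Week 5: $319,200
Through Week 6: $363,700
Through Week 7: $388,100
Through Week 8: $390,600
Through Week 9: $395,500
Through Week 10: $432,600
Through Week 11: $446,800
Through Week 12: $469,400 ← exceeds threshold

Week 12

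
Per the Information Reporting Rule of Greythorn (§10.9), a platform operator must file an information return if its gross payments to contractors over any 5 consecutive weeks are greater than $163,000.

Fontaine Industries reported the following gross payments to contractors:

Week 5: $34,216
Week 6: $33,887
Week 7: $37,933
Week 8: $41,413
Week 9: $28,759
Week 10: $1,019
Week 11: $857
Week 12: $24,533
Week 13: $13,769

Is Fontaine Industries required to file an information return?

Week 5–Week 9: $34,216 + $33,887 + $37,933 + $41,413 + $28,759 = $176,208 (over)
Week 6–Week 10: $33,887 + $37,933 + $41,413 + $28,759 + $1,019 = $143,011 (under)
Week 7–Week 11: $37,933 + $41,413 + $28,759 + $1,019 + $857 = $109,981 (under)
Week 8–Week 12: $41,413 + $28,759 + $1,019 + $857 + $24,533 = $96,581 (under)
Week 9–Week 13: $28,759 + $1,019 + $857 + $24,533 + $13,769 = $68,937 (under)
At least one window exceeds $163,000.

Yes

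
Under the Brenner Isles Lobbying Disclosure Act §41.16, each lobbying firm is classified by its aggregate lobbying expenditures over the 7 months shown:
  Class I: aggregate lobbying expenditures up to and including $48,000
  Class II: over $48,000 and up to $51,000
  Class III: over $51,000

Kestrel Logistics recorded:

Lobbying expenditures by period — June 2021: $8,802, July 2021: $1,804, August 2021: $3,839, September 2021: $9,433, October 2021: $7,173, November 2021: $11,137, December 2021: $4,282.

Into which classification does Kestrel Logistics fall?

Aggregate lobbying expenditures: $8,802 + $1,804 + $3,839 + $9,433 + $7,173 + $11,137 + $4,282 = $46,470.
$46,470 ≤ $48,000, so Class I applies.

Class I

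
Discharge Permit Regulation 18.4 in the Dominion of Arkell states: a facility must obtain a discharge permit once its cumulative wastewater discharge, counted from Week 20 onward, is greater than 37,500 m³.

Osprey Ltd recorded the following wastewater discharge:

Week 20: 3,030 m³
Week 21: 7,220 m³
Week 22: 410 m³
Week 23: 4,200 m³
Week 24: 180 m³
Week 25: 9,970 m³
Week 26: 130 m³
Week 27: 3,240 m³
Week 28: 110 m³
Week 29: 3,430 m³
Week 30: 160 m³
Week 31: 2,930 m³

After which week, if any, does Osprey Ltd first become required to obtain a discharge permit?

Through Week 20: 3,030 m³
Through Week 21: 10,250 m³
Through Week 22: 10,660 m³
Through Week 23: 14,860 m³
Through Week 24: 15,040 m³
Through Week 25: 25,010 m³
Through Week 26: 25,140 m³
Through Week 27: 28,380 m³
Through Week 28: 28,490 m³
Through Week 29: 31,920 m³
Through Week 30: 32,080 m³
Through Week 31: 35,010 m³
Final cumulative total 35,010 m³ ≤ 37,500 m³; the threshold is never exceeded.

Not triggered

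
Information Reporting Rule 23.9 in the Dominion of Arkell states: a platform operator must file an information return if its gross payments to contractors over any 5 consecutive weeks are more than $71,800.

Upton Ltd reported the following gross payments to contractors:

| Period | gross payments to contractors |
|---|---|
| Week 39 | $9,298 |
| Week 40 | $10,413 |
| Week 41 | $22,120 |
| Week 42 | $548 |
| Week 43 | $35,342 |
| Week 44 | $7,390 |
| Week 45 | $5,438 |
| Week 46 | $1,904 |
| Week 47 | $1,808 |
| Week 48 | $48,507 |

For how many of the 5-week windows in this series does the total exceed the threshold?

2

Week 39–Week 43: $9,298 + $10,413 + $22,120 + $548 + $35,342 = $77,721 (over)
Week 40–Week 44: $10,413 + $22,120 + $548 + $35,342 + $7,390 = $75,813 (over)
Week 41–Week 45: $22,120 + $548 + $35,342 + $7,390 + $5,438 = $70,838 (under)
Week 42–Week 46: $548 + $35,342 + $7,390 + $5,438 + $1,904 = $50,622 (under)
Week 43–Week 47: $35,342 + $7,390 + $5,438 + $1,904 + $1,808 = $51,882 (under)
Week 44–Week 48: $7,390 + $5,438 + $1,904 + $1,808 + $48,507 = $65,047 (under)
2 windows exceed the threshold.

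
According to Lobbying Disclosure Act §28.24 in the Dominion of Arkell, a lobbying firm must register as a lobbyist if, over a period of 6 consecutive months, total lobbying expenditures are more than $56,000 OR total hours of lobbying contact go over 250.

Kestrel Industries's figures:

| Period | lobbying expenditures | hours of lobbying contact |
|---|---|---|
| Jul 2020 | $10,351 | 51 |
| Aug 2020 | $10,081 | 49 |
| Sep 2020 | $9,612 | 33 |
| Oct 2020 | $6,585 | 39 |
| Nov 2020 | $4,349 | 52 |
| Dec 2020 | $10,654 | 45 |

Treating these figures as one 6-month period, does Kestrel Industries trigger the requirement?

Total lobbying expenditures: $10,351 + $10,081 + $9,612 + $6,585 + $4,349 + $10,654 = $51,632 (≤ $56,000).
Total hours of lobbying contact: 51 + 49 + 33 + 39 + 52 + 45 = 269 (> 250).
The test is 'or': at least one threshold is exceeded.

Yes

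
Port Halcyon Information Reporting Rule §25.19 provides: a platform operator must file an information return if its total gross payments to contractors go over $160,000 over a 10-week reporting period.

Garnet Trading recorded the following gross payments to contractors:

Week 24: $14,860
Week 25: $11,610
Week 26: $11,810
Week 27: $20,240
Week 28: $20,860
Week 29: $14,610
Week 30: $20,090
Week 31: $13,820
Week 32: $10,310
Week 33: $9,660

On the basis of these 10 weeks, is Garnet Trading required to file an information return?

Total gross payments to contractors: $14,860 + $11,610 + $11,810 + $20,240 + $20,860 + $14,610 + $20,090 + $13,820 + $10,310 + $9,660 = $147,870.
$147,870 ≤ $160,000, so the threshold is not exceeded.

No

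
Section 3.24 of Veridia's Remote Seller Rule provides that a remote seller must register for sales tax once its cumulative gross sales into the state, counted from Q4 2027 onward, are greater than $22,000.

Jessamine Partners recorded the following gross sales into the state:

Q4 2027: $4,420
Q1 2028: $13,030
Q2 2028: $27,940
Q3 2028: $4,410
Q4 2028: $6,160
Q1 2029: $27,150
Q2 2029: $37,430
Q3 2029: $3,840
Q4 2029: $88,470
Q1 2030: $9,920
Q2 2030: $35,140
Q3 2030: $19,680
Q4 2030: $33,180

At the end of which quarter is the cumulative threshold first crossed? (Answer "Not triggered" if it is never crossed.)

Q2 2028

Through Q4 2027: $4,420
Through Q1 2028: $17,450
Through Q2 2028: $45,390 ← exceeds threshold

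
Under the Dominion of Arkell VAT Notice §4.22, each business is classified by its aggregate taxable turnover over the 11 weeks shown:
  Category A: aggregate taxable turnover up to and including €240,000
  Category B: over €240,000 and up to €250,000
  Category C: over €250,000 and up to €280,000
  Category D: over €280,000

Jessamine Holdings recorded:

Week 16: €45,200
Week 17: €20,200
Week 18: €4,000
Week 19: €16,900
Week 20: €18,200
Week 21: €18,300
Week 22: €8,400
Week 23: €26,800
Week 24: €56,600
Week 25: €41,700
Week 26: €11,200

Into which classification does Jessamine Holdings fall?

Category C

Aggregate taxable turnover: €45,200 + €20,200 + €4,000 + €16,900 + €18,200 + €18,300 + €8,400 + €26,800 + €56,600 + €41,700 + €11,200 = €267,500.
€250,000 < €267,500 ≤ €280,000, so Category C applies.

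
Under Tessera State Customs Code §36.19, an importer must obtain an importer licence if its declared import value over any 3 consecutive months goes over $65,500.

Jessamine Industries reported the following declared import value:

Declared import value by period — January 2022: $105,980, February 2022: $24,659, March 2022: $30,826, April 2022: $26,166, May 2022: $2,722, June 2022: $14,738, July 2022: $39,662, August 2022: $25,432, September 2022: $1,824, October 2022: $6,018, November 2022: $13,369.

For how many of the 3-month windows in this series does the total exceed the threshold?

4

January 2022–March 2022: $105,980 + $24,659 + $30,826 = $161,465 (over)
February 2022–April 2022: $24,659 + $30,826 + $26,166 = $81,651 (over)
March 2022–May 2022: $30,826 + $26,166 + $2,722 = $59,714 (under)
April 2022–June 2022: $26,166 + $2,722 + $14,738 = $43,626 (under)
May 2022–July 2022: $2,722 + $14,738 + $39,662 = $57,122 (under)
June 2022–August 2022: $14,738 + $39,662 + $25,432 = $79,832 (over)
July 2022–September 2022: $39,662 + $25,432 + $1,824 = $66,918 (over)
August 2022–October 2022: $25,432 + $1,824 + $6,018 = $33,274 (under)
September 2022–November 2022: $1,824 + $6,018 + $13,369 = $21,211 (under)
4 windows exceed the threshold.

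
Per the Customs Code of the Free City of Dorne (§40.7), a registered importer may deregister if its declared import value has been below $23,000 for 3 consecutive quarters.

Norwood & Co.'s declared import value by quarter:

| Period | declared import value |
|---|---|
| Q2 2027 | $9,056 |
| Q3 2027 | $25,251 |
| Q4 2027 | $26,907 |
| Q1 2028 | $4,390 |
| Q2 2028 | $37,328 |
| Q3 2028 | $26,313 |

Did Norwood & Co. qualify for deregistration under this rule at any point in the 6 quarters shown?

No

Quarters below $23,000: Q2 2027, Q1 2028.
Longest run of consecutive quarters below the threshold: 1.
1 < 3, so Norwood & Co. never became eligible.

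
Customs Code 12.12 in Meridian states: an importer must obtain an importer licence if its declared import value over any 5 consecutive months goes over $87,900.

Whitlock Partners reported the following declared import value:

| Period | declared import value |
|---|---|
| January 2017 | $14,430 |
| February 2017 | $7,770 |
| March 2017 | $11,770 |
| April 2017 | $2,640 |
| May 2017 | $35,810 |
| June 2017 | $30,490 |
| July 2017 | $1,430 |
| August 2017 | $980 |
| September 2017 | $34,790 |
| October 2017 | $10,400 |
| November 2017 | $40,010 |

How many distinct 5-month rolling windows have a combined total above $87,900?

2

January 2017–May 2017: $14,430 + $7,770 + $11,770 + $2,640 + $35,810 = $72,420 (under)
February 2017–June 2017: $7,770 + $11,770 + $2,640 + $35,810 + $30,490 = $88,480 (over)
March 2017–July 2017: $11,770 + $2,640 + $35,810 + $30,490 + $1,430 = $82,140 (under)
April 2017–August 2017: $2,640 + $35,810 + $30,490 + $1,430 + $980 = $71,350 (under)
May 2017–September 2017: $35,810 + $30,490 + $1,430 + $980 + $34,790 = $103,500 (over)
June 2017–October 2017: $30,490 + $1,430 + $980 + $34,790 + $10,400 = $78,090 (under)
July 2017–November 2017: $1,430 + $980 + $34,790 + $10,400 + $40,010 = $87,610 (under)
2 windows exceed the threshold.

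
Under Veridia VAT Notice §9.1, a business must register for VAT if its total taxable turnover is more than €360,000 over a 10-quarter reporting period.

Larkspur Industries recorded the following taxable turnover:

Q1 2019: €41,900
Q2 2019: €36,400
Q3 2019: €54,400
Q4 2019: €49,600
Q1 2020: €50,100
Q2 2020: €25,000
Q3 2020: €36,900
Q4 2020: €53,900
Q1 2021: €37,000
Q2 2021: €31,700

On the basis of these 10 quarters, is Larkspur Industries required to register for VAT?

Yes

Total taxable turnover: €41,900 + €36,400 + €54,400 + €49,600 + €50,100 + €25,000 + €36,900 + €53,900 + €37,000 + €31,700 = €416,900.
€416,900 > €360,000, so the threshold is exceeded.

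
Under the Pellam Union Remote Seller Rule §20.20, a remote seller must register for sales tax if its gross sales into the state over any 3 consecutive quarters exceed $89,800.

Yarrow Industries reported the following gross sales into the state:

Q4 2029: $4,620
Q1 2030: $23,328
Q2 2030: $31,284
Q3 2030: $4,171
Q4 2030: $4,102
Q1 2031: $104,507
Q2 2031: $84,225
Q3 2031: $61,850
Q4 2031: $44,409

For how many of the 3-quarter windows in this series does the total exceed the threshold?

Q4 2029–Q2 2030: $4,620 + $23,328 + $31,284 = $59,232 (under)
Q1 2030–Q3 2030: $23,328 + $31,284 + $4,171 = $58,783 (under)
Q2 2030–Q4 2030: $31,284 + $4,171 + $4,102 = $39,557 (under)
Q3 2030–Q1 2031: $4,171 + $4,102 + $104,507 = $112,780 (over)
Q4 2030–Q2 2031: $4,102 + $104,507 + $84,225 = $192,834 (over)
Q1 2031–Q3 2031: $104,507 + $84,225 + $61,850 = $250,582 (over)
Q2 2031–Q4 2031: $84,225 + $61,850 + $44,409 = $190,484 (over)
4 windows exceed the threshold.

4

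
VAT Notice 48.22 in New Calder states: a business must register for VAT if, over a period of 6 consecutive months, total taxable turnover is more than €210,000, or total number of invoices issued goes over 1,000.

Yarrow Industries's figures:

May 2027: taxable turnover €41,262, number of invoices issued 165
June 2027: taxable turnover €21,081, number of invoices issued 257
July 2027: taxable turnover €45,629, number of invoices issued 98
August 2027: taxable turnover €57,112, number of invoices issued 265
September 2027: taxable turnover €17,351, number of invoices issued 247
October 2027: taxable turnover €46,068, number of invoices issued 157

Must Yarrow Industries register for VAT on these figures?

Total taxable turnover: €41,262 + €21,081 + €45,629 + €57,112 + €17,351 + €46,068 = €228,503 (> €210,000).
Total number of invoices issued: 165 + 257 + 98 + 265 + 247 + 157 = 1,189 (> 1,000).
The test is 'or': at least one threshold is exceeded.

Yes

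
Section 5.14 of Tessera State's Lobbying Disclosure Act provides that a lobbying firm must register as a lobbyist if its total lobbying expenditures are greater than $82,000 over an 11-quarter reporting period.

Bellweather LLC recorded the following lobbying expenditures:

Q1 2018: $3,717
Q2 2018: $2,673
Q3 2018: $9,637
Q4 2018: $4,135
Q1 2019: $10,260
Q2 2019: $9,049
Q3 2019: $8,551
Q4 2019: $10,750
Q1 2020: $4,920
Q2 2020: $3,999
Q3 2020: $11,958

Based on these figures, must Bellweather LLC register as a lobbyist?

No

Total lobbying expenditures: $3,717 + $2,673 + $9,637 + $4,135 + $10,260 + $9,049 + $8,551 + $10,750 + $4,920 + $3,999 + $11,958 = $79,649.
$79,649 ≤ $82,000, so the threshold is not exceeded.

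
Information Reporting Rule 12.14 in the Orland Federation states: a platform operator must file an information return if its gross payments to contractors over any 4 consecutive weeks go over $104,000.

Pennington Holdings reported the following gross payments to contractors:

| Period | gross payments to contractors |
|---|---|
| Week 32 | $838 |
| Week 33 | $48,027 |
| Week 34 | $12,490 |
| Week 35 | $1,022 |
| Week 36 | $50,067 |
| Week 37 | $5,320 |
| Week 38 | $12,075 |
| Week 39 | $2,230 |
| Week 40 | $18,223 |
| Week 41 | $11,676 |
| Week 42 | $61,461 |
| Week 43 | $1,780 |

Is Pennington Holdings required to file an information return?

Week 32–Week 35: $838 + $48,027 + $12,490 + $1,022 = $62,377 (under)
Week 33–Week 36: $48,027 + $12,490 + $1,022 + $50,067 = $111,606 (over)
Week 34–Week 37: $12,490 + $1,022 + $50,067 + $5,320 = $68,899 (under)
Week 35–Week 38: $1,022 + $50,067 + $5,320 + $12,075 = $68,484 (under)
Week 36–Week 39: $50,067 + $5,320 + $12,075 + $2,230 = $69,692 (under)
Week 37–Week 40: $5,320 + $12,075 + $2,230 + $18,223 = $37,848 (under)
Week 38–Week 41: $12,075 + $2,230 + $18,223 + $11,676 = $44,204 (under)
Week 39–Week 42: $2,230 + $18,223 + $11,676 + $61,461 = $93,590 (under)
Week 40–Week 43: $18,223 + $11,676 + $61,461 + $1,780 = $93,140 (under)
At least one window exceeds $104,000.

Yes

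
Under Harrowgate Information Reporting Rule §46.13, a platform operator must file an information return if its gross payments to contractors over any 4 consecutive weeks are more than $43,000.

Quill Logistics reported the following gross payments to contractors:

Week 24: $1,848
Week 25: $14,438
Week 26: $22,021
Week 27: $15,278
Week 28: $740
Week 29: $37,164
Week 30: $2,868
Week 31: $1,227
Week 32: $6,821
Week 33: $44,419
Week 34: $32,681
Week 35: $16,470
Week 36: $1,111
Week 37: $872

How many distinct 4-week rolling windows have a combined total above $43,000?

10

Week 24–Week 27: $1,848 + $14,438 + $22,021 + $15,278 = $53,585 (over)
Week 25–Week 28: $14,438 + $22,021 + $15,278 + $740 = $52,477 (over)
Week 26–Week 29: $22,021 + $15,278 + $740 + $37,164 = $75,203 (over)
Week 27–Week 30: $15,278 + $740 + $37,164 + $2,868 = $56,050 (over)
Week 28–Week 31: $740 + $37,164 + $2,868 + $1,227 = $41,999 (under)
Week 29–Week 32: $37,164 + $2,868 + $1,227 + $6,821 = $48,080 (over)
Week 30–Week 33: $2,868 + $1,227 + $6,821 + $44,419 = $55,335 (over)
Week 31–Week 34: $1,227 + $6,821 + $44,419 + $32,681 = $85,148 (over)
Week 32–Week 35: $6,821 + $44,419 + $32,681 + $16,470 = $100,391 (over)
Week 33–Week 36: $44,419 + $32,681 + $16,470 + $1,111 = $94,681 (over)
Week 34–Week 37: $32,681 + $16,470 + $1,111 + $872 = $51,134 (over)
10 windows exceed the threshold.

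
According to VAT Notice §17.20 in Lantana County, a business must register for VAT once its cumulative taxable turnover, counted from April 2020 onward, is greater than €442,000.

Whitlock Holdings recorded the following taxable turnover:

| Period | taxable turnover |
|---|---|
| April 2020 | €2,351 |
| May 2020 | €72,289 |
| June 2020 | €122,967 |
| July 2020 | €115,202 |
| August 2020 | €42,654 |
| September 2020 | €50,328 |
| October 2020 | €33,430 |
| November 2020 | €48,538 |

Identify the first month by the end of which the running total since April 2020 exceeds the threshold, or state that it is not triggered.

Through April 2020: €2,351
Through May 2020: €74,640
Through June 2020: €197,607
Through July 2020: €312,809
Through August 2020: €355,463
Through September 2020: €405,791
Through October 2020: €439,221
Through November 2020: €487,759 ← exceeds threshold

November 2020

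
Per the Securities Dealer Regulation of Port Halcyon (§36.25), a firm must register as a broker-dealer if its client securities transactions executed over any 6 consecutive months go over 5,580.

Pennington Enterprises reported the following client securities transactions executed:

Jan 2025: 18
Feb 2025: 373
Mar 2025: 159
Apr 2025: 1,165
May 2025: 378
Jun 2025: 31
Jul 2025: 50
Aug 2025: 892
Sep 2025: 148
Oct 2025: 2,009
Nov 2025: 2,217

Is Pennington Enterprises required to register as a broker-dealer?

Jan 2025–Jun 2025: 18 + 373 + 159 + 1,165 + 378 + 31 = 2,124 (under)
Feb 2025–Jul 2025: 373 + 159 + 1,165 + 378 + 31 + 50 = 2,156 (under)
Mar 2025–Aug 2025: 159 + 1,165 + 378 + 31 + 50 + 892 = 2,675 (under)
Apr 2025–Sep 2025: 1,165 + 378 + 31 + 50 + 892 + 148 = 2,664 (under)
May 2025–Oct 2025: 378 + 31 + 50 + 892 + 148 + 2,009 = 3,508 (under)
Jun 2025–Nov 2025: 31 + 50 + 892 + 148 + 2,009 + 2,217 = 5,347 (under)
No window exceeds 5,580.

No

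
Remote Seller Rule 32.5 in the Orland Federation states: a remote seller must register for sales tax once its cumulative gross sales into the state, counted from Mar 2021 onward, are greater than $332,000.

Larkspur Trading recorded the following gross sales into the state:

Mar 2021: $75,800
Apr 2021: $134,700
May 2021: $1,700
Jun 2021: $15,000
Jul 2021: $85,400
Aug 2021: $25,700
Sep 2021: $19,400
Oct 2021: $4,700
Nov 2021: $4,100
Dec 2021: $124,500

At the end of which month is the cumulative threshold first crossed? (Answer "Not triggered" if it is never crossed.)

Through Mar 2021: $75,800
Through Apr 2021: $210,500
Through May 2021: $212,200
Through Jun 2021: $227,200
Through Jul 2021: $312,600
Through Aug 2021: $338,300 ← exceeds threshold

Aug 2021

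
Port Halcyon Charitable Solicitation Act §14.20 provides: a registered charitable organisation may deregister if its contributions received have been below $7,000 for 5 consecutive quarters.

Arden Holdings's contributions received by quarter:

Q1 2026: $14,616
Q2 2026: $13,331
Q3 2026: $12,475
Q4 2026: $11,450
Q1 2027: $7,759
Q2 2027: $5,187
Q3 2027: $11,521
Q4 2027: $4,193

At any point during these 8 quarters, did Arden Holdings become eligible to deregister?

Quarters below $7,000: Q2 2027, Q4 2027.
Longest run of consecutive quarters below the threshold: 1.
1 < 5, so Arden Holdings never became eligible.

No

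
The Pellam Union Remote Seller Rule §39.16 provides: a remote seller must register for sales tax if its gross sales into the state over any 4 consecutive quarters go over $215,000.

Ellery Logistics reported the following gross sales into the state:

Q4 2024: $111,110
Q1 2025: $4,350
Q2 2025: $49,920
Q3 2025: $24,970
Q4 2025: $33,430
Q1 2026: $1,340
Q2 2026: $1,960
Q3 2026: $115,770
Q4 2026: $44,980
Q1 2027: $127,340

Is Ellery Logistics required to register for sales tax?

Q4 2024–Q3 2025: $111,110 + $4,350 + $49,920 + $24,970 = $190,350 (under)
Q1 2025–Q4 2025: $4,350 + $49,920 + $24,970 + $33,430 = $112,670 (under)
Q2 2025–Q1 2026: $49,920 + $24,970 + $33,430 + $1,340 = $109,660 (under)
Q3 2025–Q2 2026: $24,970 + $33,430 + $1,340 + $1,960 = $61,700 (under)
Q4 2025–Q3 2026: $33,430 + $1,340 + $1,960 + $115,770 = $152,500 (under)
Q1 2026–Q4 2026: $1,340 + $1,960 + $115,770 + $44,980 = $164,050 (under)
Q2 2026–Q1 2027: $1,960 + $115,770 + $44,980 + $127,340 = $290,050 (over)
At least one window exceeds $215,000.

Yes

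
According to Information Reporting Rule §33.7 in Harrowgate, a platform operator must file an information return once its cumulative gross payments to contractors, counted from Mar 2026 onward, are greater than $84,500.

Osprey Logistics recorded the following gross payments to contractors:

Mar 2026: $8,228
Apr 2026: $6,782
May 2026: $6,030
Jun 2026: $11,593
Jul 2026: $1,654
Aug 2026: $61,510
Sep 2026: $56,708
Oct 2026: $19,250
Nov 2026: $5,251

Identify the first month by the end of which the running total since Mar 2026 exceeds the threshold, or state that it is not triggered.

Through Mar 2026: $8,228
Through Apr 2026: $15,010
Through May 2026: $21,040
Through Jun 2026: $32,633
Through Jul 2026: $34,287
Through Aug 2026: $95,797 ← exceeds threshold

Aug 2026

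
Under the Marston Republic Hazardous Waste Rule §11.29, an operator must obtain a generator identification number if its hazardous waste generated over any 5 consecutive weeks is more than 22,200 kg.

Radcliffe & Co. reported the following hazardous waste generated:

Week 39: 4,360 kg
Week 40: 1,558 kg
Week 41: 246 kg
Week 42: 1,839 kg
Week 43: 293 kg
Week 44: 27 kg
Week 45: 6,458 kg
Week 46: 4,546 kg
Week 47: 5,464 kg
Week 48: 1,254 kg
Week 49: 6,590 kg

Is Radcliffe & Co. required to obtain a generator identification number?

Week 39–Week 43: 4,360 kg + 1,558 kg + 246 kg + 1,839 kg + 293 kg = 8,296 kg (under)
Week 40–Week 44: 1,558 kg + 246 kg + 1,839 kg + 293 kg + 27 kg = 3,963 kg (under)
Week 41–Week 45: 246 kg + 1,839 kg + 293 kg + 27 kg + 6,458 kg = 8,863 kg (under)
Week 42–Week 46: 1,839 kg + 293 kg + 27 kg + 6,458 kg + 4,546 kg = 13,163 kg (under)
Week 43–Week 47: 293 kg + 27 kg + 6,458 kg + 4,546 kg + 5,464 kg = 16,788 kg (under)
Week 44–Week 48: 27 kg + 6,458 kg + 4,546 kg + 5,464 kg + 1,254 kg = 17,749 kg (under)
Week 45–Week 49: 6,458 kg + 4,546 kg + 5,464 kg + 1,254 kg + 6,590 kg = 24,312 kg (over)
At least one window exceeds 22,200 kg.

Yes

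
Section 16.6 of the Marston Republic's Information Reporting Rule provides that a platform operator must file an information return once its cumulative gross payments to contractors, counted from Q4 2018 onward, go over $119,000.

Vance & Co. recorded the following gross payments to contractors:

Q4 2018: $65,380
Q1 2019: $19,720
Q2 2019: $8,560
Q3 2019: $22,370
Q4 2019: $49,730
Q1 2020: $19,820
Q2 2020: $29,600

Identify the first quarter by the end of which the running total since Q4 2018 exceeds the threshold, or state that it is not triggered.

Q4 2019

Through Q4 2018: $65,380
Through Q1 2019: $85,100
Through Q2 2019: $93,660
Through Q3 2019: $116,030
Through Q4 2019: $165,760 ← exceeds threshold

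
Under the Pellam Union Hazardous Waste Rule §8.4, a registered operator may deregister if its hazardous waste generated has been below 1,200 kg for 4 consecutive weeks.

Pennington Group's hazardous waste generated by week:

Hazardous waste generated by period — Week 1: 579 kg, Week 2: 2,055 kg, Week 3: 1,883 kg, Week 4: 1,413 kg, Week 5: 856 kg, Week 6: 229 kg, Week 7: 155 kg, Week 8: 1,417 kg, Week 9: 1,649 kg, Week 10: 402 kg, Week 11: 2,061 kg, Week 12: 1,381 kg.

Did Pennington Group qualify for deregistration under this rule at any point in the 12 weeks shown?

No

Weeks below 1,200 kg: Week 1, Week 5, Week 6, Week 7, Week 10.
Longest run of consecutive weeks below the threshold: 3.
3 < 4, so Pennington Group never became eligible.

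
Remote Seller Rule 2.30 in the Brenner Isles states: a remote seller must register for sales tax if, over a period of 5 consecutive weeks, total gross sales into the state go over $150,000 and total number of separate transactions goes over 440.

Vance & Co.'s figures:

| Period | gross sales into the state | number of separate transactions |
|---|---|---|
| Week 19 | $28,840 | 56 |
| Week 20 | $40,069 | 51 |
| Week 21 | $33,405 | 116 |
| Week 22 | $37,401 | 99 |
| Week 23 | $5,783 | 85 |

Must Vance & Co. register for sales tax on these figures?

Total gross sales into the state: $28,840 + $40,069 + $33,405 + $37,401 + $5,783 = $145,498 (≤ $150,000).
Total number of separate transactions: 56 + 51 + 116 + 99 + 85 = 407 (≤ 440).
The test is 'and': the rule requires both, and at least one is not exceeded.

No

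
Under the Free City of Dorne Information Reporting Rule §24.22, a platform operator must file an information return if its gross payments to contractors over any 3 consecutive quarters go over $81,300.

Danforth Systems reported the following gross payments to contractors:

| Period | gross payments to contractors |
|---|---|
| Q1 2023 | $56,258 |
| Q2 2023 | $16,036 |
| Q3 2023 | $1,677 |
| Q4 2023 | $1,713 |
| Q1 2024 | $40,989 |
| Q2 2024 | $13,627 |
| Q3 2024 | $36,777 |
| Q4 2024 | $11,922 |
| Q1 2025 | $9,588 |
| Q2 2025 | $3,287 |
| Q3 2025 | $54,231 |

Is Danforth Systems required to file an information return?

Q1 2023–Q3 2023: $56,258 + $16,036 + $1,677 = $73,971 (under)
Q2 2023–Q4 2023: $16,036 + $1,677 + $1,713 = $19,426 (under)
Q3 2023–Q1 2024: $1,677 + $1,713 + $40,989 = $44,379 (under)
Q4 2023–Q2 2024: $1,713 + $40,989 + $13,627 = $56,329 (under)
Q1 2024–Q3 2024: $40,989 + $13,627 + $36,777 = $91,393 (over)
Q2 2024–Q4 2024: $13,627 + $36,777 + $11,922 = $62,326 (under)
Q3 2024–Q1 2025: $36,777 + $11,922 + $9,588 = $58,287 (under)
Q4 2024–Q2 2025: $11,922 + $9,588 + $3,287 = $24,797 (under)
Q1 2025–Q3 2025: $9,588 + $3,287 + $54,231 = $67,106 (under)
At least one window exceeds $81,300.

Yes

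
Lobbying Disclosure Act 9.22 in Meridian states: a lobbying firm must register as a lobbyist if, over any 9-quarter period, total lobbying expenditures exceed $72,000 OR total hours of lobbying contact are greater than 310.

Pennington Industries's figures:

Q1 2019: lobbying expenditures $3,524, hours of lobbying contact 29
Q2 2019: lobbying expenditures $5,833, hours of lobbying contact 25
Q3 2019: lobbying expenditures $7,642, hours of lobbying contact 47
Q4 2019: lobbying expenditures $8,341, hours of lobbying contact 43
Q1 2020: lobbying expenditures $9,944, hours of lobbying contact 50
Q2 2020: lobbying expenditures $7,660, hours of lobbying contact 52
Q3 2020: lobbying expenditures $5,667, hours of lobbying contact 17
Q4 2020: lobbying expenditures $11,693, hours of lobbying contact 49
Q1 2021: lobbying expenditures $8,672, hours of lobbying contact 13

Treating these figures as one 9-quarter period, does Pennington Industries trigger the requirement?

Yes

Total lobbying expenditures: $3,524 + $5,833 + $7,642 + $8,341 + $9,944 + $7,660 + $5,667 + $11,693 + $8,672 = $68,976 (≤ $72,000).
Total hours of lobbying contact: 29 + 25 + 47 + 43 + 50 + 52 + 17 + 49 + 13 = 325 (> 310).
The test is 'or': at least one threshold is exceeded.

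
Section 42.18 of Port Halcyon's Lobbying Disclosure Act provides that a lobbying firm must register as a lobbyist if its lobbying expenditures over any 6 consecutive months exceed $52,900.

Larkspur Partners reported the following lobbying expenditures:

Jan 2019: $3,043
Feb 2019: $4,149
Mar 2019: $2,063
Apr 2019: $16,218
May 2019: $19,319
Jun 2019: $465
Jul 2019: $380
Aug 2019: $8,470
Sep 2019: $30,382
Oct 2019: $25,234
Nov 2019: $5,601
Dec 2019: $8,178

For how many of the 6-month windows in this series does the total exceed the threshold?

Jan 2019–Jun 2019: $3,043 + $4,149 + $2,063 + $16,218 + $19,319 + $465 = $45,257 (under)
Feb 2019–Jul 2019: $4,149 + $2,063 + $16,218 + $19,319 + $465 + $380 = $42,594 (under)
Mar 2019–Aug 2019: $2,063 + $16,218 + $19,319 + $465 + $380 + $8,470 = $46,915 (under)
Apr 2019–Sep 2019: $16,218 + $19,319 + $465 + $380 + $8,470 + $30,382 = $75,234 (over)
May 2019–Oct 2019: $19,319 + $465 + $380 + $8,470 + $30,382 + $25,234 = $84,250 (over)
Jun 2019–Nov 2019: $465 + $380 + $8,470 + $30,382 + $25,234 + $5,601 = $70,532 (over)
Jul 2019–Dec 2019: $380 + $8,470 + $30,382 + $25,234 + $5,601 + $8,178 = $78,245 (over)
4 windows exceed the threshold.

4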